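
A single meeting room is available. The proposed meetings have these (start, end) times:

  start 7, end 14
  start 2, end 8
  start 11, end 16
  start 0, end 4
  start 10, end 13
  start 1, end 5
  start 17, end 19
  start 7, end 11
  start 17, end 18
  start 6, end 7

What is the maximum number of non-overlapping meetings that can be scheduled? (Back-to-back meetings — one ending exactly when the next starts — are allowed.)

5

Order by finish time; keep every interval that doesn't clash with the previous kept one.
By end time: (0,4), (1,5), (6,7), (2,8), (7,11), (10,13), (7,14), (11,16), (17,18), (17,19).
Pick (0,4); next start ≥ 4 → (6,7); next start ≥ 7 → (7,11); next start ≥ 11 → (11,16); next start ≥ 16 → (17,18).
Selected 5 meetings.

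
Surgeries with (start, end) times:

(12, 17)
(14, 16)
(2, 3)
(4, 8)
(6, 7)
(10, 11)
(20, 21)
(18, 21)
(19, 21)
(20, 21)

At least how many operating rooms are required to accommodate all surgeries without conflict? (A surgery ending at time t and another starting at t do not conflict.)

The answer is the maximum number of intervals overlapping at any instant.
Events (time:±→running): 2:+→1 3:-→0 4:+→1 6:+→2 7:-→1 8:-→0 10:+→1 11:-→0 12:+→1 14:+→2 16:-→1 17:-→0 18:+→1 19:+→2 20:+→3 20:+→4 … peak 4.

4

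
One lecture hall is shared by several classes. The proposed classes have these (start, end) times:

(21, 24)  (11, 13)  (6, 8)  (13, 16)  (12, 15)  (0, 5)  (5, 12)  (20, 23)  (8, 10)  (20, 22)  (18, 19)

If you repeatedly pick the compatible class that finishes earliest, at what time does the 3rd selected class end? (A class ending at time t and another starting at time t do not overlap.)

10

Order by finish time; keep every interval that doesn't clash with the previous kept one.
Sorted by end: (0,5)  (6,8)  (8,10)  (5,12)  (11,13)  (12,15)  (13,16)  (18,19)  (20,22)  (20,23)  (21,24)
take (0,5); take (6,8); take (8,10); take (11,13); take (13,16); take (18,19); take (20,22).
Selected: (0,5) (6,8) (8,10) (11,13) (13,16) (18,19) (20,22)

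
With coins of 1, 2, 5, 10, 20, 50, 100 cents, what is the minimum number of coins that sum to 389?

9

389 − 3×100→89 − 1×50→39 − 1×20→19 − 1×10→9 − 1×5→4 − 2×2→0
Total coins = 3 + 1 + 1 + 1 + 1 + 2 = 9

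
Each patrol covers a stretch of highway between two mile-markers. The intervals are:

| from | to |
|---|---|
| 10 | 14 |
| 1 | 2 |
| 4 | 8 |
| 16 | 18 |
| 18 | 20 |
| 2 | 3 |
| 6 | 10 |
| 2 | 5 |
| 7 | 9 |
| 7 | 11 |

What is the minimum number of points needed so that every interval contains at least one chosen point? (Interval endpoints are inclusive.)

4

By right end: [1,2]  [2,3]  [2,5]  [4,8]  [7,9]  [6,10]  [7,11]  [10,14]  [16,18]  [18,20]
[1,2] uncovered → point at 2; [4,8] uncovered → point at 8; [10,14] uncovered → point at 14; [16,18] uncovered → point at 18.
Points: 2, 8, 14, 18 (4 total).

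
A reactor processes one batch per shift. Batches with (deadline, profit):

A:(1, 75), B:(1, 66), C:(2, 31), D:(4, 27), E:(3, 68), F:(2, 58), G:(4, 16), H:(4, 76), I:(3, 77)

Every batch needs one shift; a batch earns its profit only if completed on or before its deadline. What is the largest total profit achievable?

296

By profit: I(d3,77), H(d4,76), A(d1,75), E(d3,68), B(d1,66), F(d2,58), C(d2,31), D(d4,27), G(d4,16)
I→slot 3; H→slot 4; A→slot 1; E→slot 2; B skipped; F skipped; C skipped; D skipped; G skipped.
Profit = 75 + 68 + 77 + 76 = 296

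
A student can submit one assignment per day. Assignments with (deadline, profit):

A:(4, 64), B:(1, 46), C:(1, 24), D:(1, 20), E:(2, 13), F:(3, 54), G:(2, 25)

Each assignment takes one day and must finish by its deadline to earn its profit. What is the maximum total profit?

By profit: A(d4,64), F(d3,54), B(d1,46), G(d2,25), C(d1,24), D(d1,20), E(d2,13)
A→slot 4; F→slot 3; B→slot 1; G→slot 2; C skipped; D skipped; E skipped.
Profit = 46 + 25 + 54 + 64 = 189

189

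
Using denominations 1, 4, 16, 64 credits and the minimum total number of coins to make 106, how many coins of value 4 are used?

106 = 1×64 + 2×16 + 2×4 + 2×1
Count of 4: 2

2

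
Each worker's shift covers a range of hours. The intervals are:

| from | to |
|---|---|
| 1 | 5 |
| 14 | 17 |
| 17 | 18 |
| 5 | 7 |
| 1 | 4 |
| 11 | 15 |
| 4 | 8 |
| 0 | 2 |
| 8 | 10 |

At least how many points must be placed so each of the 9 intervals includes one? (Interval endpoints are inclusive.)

5

Process intervals by earliest right end; each time one isn't hit yet, stab at its right endpoint.
Sorted: [0,2] [1,4] [1,5] [5,7] [4,8] [8,10] [11,15] [14,17] [17,18]
{[0,2],[1,4],[1,5]} hit by 2; {[5,7],[4,8]} hit by 7; {[8,10]} hit by 10; {[11,15],[14,17]} hit by 15; {[17,18]} hit by 18.
Points: 2, 7, 10, 15, 18 (5 total).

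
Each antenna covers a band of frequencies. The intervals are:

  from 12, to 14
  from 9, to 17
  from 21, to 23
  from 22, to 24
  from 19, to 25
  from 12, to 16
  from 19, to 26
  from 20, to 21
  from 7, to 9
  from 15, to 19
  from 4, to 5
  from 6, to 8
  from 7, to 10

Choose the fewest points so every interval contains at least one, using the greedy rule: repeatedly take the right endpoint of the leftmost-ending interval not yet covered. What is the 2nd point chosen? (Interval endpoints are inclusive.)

8

Sort by right endpoint; whenever an interval is uncovered, place a point at its right end.
By right end: [4,5]  [6,8]  [7,9]  [7,10]  [12,14]  [12,16]  [9,17]  [15,19]  [20,21]  [21,23]  [22,24]  [19,25]  [19,26]
[4,5] uncovered → point at 5; [6,8] uncovered → point at 8; [12,14] uncovered → point at 14; [15,19] uncovered → point at 19; [20,21] uncovered → point at 21; [22,24] uncovered → point at 24.
Points: 5, 8, 14, 19, 21, 24 (6 total).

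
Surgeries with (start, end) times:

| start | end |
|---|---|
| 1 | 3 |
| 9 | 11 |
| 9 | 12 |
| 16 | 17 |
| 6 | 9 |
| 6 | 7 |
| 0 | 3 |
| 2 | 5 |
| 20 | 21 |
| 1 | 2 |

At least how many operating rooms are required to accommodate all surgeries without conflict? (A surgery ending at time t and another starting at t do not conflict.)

Count concurrent intervals with a sweep; the peak is the room count.
starts: [0, 1, 1, 2, 6, 6, 9, 9, 16, 20]
ends:   [2, 3, 3, 5, 7, 9, 11, 12, 17, 21]
s0→1 s1→2 s1→3  — peak 3.

3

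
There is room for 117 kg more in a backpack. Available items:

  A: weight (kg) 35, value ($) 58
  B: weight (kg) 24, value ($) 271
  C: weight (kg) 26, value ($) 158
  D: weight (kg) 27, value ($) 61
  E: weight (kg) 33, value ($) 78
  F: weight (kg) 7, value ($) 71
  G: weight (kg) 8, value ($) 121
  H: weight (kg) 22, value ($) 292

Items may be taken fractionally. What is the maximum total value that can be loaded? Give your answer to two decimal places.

Ratios (sorted): G 15.12, H 13.27, B 11.29, F 10.14, C 6.08, E 2.36, D 2.26, A 1.66
take G (8 @ 121); take H (22 @ 292); take B (24 @ 271); take F (7 @ 71); take C (26 @ 158); take 30/33 of E → 70.91. Capacity used 117/117.
Total value = 983.91

983.91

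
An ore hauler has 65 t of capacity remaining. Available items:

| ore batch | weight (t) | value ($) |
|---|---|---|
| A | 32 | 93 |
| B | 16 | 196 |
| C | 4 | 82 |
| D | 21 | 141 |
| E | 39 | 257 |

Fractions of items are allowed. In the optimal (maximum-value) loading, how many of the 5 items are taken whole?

Order: C (82/4=20.50) > B (196/16=12.25) > D (141/21=6.71) > E (257/39=6.59) > A (93/32=2.91)
Fill: take C (4 @ 82) → take B (16 @ 196) → take D (21 @ 141) → take 24/39 of E → 158.15; 65/65 used.
3 item(s) taken whole; one partial (take 24/39 of E).

3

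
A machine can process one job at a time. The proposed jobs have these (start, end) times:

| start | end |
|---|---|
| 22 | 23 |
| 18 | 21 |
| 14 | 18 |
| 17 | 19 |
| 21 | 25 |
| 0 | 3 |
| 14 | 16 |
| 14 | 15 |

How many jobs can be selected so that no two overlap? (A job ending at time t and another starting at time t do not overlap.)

4

Greedy by earliest finish: after sorting by end time, pick each interval compatible with the last pick.
By end time: (0,3), (14,15), (14,16), (14,18), (17,19), (18,21), (22,23), (21,25).
Pick (0,3); next start ≥ 3 → (14,15); next start ≥ 15 → (17,19); next start ≥ 19 → (22,23).
Selected 4 jobs.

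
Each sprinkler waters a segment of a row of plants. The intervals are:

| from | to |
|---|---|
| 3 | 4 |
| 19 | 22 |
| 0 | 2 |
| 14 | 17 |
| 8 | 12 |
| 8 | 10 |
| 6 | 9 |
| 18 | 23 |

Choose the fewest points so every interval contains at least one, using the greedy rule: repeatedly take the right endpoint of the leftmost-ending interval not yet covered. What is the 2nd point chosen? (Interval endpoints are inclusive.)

Sort by right endpoint; whenever an interval is uncovered, place a point at its right end.
Sorted: [0,2] [3,4] [6,9] [8,10] [8,12] [14,17] [19,22] [18,23]
{[0,2]} hit by 2; {[3,4]} hit by 4; {[6,9],[8,10],[8,12]} hit by 9; {[14,17]} hit by 17; {[19,22],[18,23]} hit by 22.
Points: 2, 4, 9, 17, 22 (5 total).

4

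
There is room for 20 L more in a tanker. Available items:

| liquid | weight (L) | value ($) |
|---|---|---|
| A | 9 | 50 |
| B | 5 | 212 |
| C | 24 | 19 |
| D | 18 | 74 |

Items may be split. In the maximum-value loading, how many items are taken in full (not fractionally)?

Greedy by value/weight ratio, highest first.
Ratios (sorted): B 42.40, A 5.56, D 4.11, C 0.79
take B (5 @ 212); take A (9 @ 50); take 6/18 of D → 24.67. Capacity used 20/20.
2 item(s) taken whole; one partial (take 6/18 of D).

2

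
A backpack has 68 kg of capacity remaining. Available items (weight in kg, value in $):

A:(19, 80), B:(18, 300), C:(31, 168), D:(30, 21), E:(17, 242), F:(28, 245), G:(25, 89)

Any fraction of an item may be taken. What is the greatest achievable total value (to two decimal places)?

Ratios (sorted): B 16.67, E 14.24, F 8.75, C 5.42, A 4.21, G 3.56, D 0.70
take B (18 @ 300); take E (17 @ 242); take F (28 @ 245); take 5/31 of C → 27.10. Capacity used 68/68.
Total value = 814.10

814.10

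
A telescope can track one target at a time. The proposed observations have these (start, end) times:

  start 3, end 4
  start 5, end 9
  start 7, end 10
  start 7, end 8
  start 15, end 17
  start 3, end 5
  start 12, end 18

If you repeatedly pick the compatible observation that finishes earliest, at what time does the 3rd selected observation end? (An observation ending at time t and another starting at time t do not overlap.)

17

By end time: (3,4), (3,5), (7,8), (5,9), (7,10), (15,17), (12,18).
Pick (3,4); next start ≥ 4 → (7,8); next start ≥ 8 → (15,17).
Selected: (3,4) (7,8) (15,17)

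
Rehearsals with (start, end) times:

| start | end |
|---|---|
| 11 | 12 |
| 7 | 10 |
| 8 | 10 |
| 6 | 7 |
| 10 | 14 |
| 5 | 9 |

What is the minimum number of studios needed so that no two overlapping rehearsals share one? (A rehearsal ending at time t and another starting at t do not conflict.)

starts: [5, 6, 7, 8, 10, 11]
ends:   [7, 9, 10, 10, 12, 14]
s5→1 s6→2 e7→1 s7→2 s8→3  — peak 3.

3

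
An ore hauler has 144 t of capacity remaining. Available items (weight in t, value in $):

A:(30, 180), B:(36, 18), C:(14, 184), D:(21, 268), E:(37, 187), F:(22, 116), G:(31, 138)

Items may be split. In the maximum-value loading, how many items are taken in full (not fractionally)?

5

Sort by value per unit weight and fill in that order.
Ratios (sorted): C 13.14, D 12.76, A 6.00, F 5.27, E 5.05, G 4.45, B 0.50
take C (14 @ 184); take D (21 @ 268); take A (30 @ 180); take F (22 @ 116); take E (37 @ 187); take 20/31 of G → 89.03. Capacity used 144/144.
5 item(s) taken whole; one partial (take 20/31 of G).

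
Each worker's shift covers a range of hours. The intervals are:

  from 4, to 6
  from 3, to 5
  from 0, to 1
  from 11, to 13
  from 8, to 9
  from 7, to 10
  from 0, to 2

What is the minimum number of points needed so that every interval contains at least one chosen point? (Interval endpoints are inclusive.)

4

Process intervals by earliest right end; each time one isn't hit yet, stab at its right endpoint.
Sorted: [0,1] [0,2] [3,5] [4,6] [8,9] [7,10] [11,13]
{[0,1],[0,2]} hit by 1; {[3,5],[4,6]} hit by 5; {[8,9],[7,10]} hit by 9; {[11,13]} hit by 13.
Points: 1, 5, 9, 13 (4 total).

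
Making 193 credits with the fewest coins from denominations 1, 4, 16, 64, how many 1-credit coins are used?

1

193 = 3×64 + 1×1
Count of 1: 1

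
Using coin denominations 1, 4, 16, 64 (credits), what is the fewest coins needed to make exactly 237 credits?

237 = 3×64 + 2×16 + 3×4 + 1×1
Total coins = 3 + 2 + 3 + 1 = 9

9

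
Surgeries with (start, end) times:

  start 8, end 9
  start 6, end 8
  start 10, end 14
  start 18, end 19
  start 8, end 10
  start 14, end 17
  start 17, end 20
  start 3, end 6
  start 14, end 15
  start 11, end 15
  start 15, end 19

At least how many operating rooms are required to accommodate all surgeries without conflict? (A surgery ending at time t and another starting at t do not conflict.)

starts: [3, 6, 8, 8, 10, 11, 14, 14, 15, 17, 18]
ends:   [6, 8, 9, 10, 14, 15, 15, 17, 19, 19, 20]
s3→1 e6→0 s6→1 e8→0 s8→1 s8→2 e9→1 e10→0 s10→1 s11→2 e14→1 s14→2 s14→3  — peak 3.

3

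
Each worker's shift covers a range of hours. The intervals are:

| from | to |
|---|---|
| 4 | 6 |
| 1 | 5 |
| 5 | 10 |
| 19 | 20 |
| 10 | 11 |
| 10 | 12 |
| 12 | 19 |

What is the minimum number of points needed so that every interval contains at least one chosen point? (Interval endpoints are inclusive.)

3

Sort by right endpoint; whenever an interval is uncovered, place a point at its right end.
Sorted: [1,5] [4,6] [5,10] [10,11] [10,12] [12,19] [19,20]
{[1,5],[4,6],[5,10]} hit by 5; {[10,11],[10,12]} hit by 11; {[12,19],[19,20]} hit by 19.
Points: 5, 11, 19 (3 total).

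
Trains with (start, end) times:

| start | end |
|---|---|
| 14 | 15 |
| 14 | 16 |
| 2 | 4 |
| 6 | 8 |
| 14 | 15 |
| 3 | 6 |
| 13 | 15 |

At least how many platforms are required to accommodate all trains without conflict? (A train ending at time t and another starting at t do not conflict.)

4

Count concurrent intervals with a sweep; the peak is the room count.
starts: [2, 3, 6, 13, 14, 14, 14]
ends:   [4, 6, 8, 15, 15, 15, 16]
s2→1 s3→2 e4→1 e6→0 s6→1 e8→0 s13→1 s14→2 s14→3 s14→4  — peak 4.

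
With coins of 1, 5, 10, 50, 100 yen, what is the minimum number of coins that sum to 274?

274 = 2×100 + 1×50 + 2×10 + 4×1
Total coins = 2 + 1 + 2 + 4 = 9

9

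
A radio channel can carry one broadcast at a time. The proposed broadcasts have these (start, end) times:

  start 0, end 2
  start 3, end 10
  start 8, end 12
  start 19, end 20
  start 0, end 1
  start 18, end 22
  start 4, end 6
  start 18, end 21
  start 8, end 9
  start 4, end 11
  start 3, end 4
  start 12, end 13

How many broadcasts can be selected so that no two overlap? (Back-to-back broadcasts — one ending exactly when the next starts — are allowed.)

6

Order by finish time; keep every interval that doesn't clash with the previous kept one.
By end time: (0,1), (0,2), (3,4), (4,6), (8,9), (3,10), (4,11), (8,12), (12,13), (19,20), (18,21), (18,22).
Pick (0,1); next start ≥ 1 → (3,4); next start ≥ 4 → (4,6); next start ≥ 6 → (8,9); next start ≥ 9 → (12,13); next start ≥ 13 → (19,20).
Selected 6 broadcasts.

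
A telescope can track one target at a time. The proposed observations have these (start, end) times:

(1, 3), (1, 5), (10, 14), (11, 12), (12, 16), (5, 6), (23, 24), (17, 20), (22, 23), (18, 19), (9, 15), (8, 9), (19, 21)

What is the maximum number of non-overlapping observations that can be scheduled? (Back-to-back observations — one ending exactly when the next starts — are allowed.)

Greedy by earliest finish: after sorting by end time, pick each interval compatible with the last pick.
Sorted by end: (1,3)  (1,5)  (5,6)  (8,9)  (11,12)  (10,14)  (9,15)  (12,16)  (18,19)  (17,20)  (19,21)  (22,23)  (23,24)
take (1,3); take (5,6); take (8,9); take (11,12); skip (9,15); take (12,16); take (18,19); take (19,21); take (22,23); take (23,24).
Selected 9 observations.

9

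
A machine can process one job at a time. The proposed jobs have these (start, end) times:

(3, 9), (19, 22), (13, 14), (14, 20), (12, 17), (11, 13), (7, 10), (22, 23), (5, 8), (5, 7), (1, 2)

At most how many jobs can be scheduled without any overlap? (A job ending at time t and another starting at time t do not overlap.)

Order by finish time; keep every interval that doesn't clash with the previous kept one.
By end time: (1,2), (5,7), (5,8), (3,9), (7,10), (11,13), (13,14), (12,17), (14,20), (19,22), (22,23).
Pick (1,2); next start ≥ 2 → (5,7); next start ≥ 7 → (7,10); next start ≥ 10 → (11,13); next start ≥ 13 → (13,14); next start ≥ 14 → (14,20); next start ≥ 20 → (22,23).
Selected 7 jobs.

7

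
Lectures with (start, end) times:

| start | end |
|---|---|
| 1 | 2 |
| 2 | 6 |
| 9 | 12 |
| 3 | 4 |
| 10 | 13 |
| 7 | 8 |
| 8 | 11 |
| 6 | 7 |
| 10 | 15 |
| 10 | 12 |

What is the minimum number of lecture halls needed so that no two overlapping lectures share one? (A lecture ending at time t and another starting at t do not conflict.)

5

Count concurrent intervals with a sweep; the peak is the room count.
starts: [1, 2, 3, 6, 7, 8, 9, 10, 10, 10]
ends:   [2, 4, 6, 7, 8, 11, 12, 12, 13, 15]
s1→1 e2→0 s2→1 s3→2 e4→1 e6→0 s6→1 e7→0 s7→1 e8→0 s8→1 s9→2 s10→3 s10→4 s10→5  — peak 5.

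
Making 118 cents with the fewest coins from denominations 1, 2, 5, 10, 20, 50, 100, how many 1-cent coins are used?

1

118 = 1×100 + 1×10 + 1×5 + 1×2 + 1×1
Count of 1: 1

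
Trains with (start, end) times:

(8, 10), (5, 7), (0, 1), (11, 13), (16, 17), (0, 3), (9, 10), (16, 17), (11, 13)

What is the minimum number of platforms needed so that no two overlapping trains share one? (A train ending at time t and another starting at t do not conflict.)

Count concurrent intervals with a sweep; the peak is the room count.
Events (time:±→running): 0:+→1 0:+→2 … peak 2.

2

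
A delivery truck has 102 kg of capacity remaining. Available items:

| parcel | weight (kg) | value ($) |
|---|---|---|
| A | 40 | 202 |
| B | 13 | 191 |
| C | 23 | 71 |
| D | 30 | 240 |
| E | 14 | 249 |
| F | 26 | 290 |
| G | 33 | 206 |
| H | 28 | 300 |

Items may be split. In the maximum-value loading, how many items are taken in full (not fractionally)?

4

Order: E (249/14=17.79) > B (191/13=14.69) > F (290/26=11.15) > H (300/28=10.71) > D (240/30=8.00) > G (206/33=6.24) > A (202/40=5.05) > C (71/23=3.09)
Fill: take E (14 @ 249) → take B (13 @ 191) → take F (26 @ 290) → take H (28 @ 300) → take 21/30 of D → 168.00; 102/102 used.
4 item(s) taken whole; one partial (take 21/30 of D).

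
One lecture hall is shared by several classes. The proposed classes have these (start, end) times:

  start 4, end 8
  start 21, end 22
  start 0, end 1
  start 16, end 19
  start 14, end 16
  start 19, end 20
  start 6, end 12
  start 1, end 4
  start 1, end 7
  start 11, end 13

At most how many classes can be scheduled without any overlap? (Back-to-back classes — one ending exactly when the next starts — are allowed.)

By end time: (0,1), (1,4), (1,7), (4,8), (6,12), (11,13), (14,16), (16,19), (19,20), (21,22).
Pick (0,1); next start ≥ 1 → (1,4); next start ≥ 4 → (4,8); next start ≥ 8 → (11,13); next start ≥ 13 → (14,16); next start ≥ 16 → (16,19); next start ≥ 19 → (19,20); next start ≥ 20 → (21,22).
Selected 8 classes.

8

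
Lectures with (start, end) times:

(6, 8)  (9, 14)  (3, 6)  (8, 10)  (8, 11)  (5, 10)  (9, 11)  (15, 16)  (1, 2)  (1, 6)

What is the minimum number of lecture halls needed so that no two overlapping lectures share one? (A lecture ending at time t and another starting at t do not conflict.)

5

The answer is the maximum number of intervals overlapping at any instant.
Events (time:±→running): 1:+→1 1:+→2 2:-→1 3:+→2 5:+→3 6:-→2 6:-→1 6:+→2 8:-→1 8:+→2 8:+→3 9:+→4 9:+→5 … peak 5.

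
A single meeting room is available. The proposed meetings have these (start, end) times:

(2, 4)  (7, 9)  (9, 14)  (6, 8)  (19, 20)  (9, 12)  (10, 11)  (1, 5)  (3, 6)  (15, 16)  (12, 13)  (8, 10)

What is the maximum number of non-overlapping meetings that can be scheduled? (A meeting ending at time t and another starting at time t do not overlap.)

7

Sort by end time and greedily take each interval whose start is ≥ the last chosen end.
Sorted by end: (2,4)  (1,5)  (3,6)  (6,8)  (7,9)  (8,10)  (10,11)  (9,12)  (12,13)  (9,14)  (15,16)  (19,20)
take (2,4); take (6,8); take (8,10); take (10,11); skip (9,12); take (12,13); take (15,16); take (19,20).
Selected 7 meetings.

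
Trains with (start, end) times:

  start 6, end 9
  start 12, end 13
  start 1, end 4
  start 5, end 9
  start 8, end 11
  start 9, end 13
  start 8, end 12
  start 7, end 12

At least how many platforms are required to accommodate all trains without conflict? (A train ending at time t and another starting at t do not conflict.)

5

The answer is the maximum number of intervals overlapping at any instant.
starts: [1, 5, 6, 7, 8, 8, 9, 12]
ends:   [4, 9, 9, 11, 12, 12, 13, 13]
s1→1 e4→0 s5→1 s6→2 s7→3 s8→4 s8→5  — peak 5.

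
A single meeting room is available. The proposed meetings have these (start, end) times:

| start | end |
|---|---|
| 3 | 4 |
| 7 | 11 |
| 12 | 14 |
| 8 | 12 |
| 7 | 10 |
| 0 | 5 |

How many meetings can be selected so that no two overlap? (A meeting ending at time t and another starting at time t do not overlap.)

Order by finish time; keep every interval that doesn't clash with the previous kept one.
Sorted by end: (3,4)  (0,5)  (7,10)  (7,11)  (8,12)  (12,14)
take (3,4); take (7,10); skip (8,12); take (12,14).
Selected 3 meetings.

3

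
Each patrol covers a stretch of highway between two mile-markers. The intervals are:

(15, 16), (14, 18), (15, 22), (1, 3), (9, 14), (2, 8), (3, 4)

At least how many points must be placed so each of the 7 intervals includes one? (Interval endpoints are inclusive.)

3

By right end: [1,3]  [3,4]  [2,8]  [9,14]  [15,16]  [14,18]  [15,22]
[1,3] uncovered → point at 3; [9,14] uncovered → point at 14; [15,16] uncovered → point at 16.
Points: 3, 14, 16 (3 total).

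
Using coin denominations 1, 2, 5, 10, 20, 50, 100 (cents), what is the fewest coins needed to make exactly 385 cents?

7

385 = 3×100 + 1×50 + 1×20 + 1×10 + 1×5
Total coins = 3 + 1 + 1 + 1 + 1 = 7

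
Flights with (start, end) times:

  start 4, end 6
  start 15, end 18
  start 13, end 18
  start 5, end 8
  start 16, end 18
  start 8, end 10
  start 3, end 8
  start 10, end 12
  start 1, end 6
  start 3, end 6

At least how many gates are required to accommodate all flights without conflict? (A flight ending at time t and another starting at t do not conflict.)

Count concurrent intervals with a sweep; the peak is the room count.
Events (time:±→running): 1:+→1 3:+→2 3:+→3 4:+→4 5:+→5 … peak 5.

5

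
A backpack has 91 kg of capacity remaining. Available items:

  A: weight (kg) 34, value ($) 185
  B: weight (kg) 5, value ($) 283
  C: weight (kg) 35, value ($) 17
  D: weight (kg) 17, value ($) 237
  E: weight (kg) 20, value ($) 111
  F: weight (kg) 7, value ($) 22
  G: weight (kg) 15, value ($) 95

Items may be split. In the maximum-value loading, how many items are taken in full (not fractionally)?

5

Greedy by value/weight ratio, highest first.
Ratios (sorted): B 56.60, D 13.94, G 6.33, E 5.55, A 5.44, F 3.14, C 0.49
take B (5 @ 283); take D (17 @ 237); take G (15 @ 95); take E (20 @ 111); take A (34 @ 185). Capacity used 91/91.
5 item(s) taken whole.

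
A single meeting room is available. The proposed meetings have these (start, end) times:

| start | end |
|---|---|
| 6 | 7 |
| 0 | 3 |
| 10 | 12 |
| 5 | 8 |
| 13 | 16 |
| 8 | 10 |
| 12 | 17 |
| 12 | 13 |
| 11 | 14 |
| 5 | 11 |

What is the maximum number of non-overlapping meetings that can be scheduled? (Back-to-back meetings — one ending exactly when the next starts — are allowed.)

By end time: (0,3), (6,7), (5,8), (8,10), (5,11), (10,12), (12,13), (11,14), (13,16), (12,17).
Pick (0,3); next start ≥ 3 → (6,7); next start ≥ 7 → (8,10); next start ≥ 10 → (10,12); next start ≥ 12 → (12,13); next start ≥ 13 → (13,16).
Selected 6 meetings.

6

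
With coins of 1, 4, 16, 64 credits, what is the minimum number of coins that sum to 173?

8

Greedy: take as many of the largest coin as possible, then repeat with the remainder.
173 = 2×64 + 2×16 + 3×4 + 1×1
Total coins = 2 + 2 + 3 + 1 = 8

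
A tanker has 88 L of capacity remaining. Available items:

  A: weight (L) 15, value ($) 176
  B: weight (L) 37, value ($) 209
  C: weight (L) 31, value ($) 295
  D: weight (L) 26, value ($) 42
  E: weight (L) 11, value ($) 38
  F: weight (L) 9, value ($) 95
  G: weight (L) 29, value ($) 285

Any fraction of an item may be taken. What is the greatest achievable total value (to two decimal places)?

Greedy by value/weight ratio, highest first.
Order: A (176/15=11.73) > F (95/9=10.56) > G (285/29=9.83) > C (295/31=9.52) > B (209/37=5.65) > E (38/11=3.45) > D (42/26=1.62)
Fill: take A (15 @ 176) → take F (9 @ 95) → take G (29 @ 285) → take C (31 @ 295) → take 4/37 of B → 22.59; 88/88 used.
Total value = 873.59

873.59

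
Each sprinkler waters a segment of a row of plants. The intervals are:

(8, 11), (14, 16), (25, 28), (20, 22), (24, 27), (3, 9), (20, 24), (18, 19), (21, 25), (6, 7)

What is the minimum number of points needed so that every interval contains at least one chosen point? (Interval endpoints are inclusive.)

By right end: [6,7]  [3,9]  [8,11]  [14,16]  [18,19]  [20,22]  [20,24]  [21,25]  [24,27]  [25,28]
[6,7] uncovered → point at 7; [8,11] uncovered → point at 11; [14,16] uncovered → point at 16; [18,19] uncovered → point at 19; [20,22] uncovered → point at 22; [24,27] uncovered → point at 27.
Points: 7, 11, 16, 19, 22, 27 (6 total).

6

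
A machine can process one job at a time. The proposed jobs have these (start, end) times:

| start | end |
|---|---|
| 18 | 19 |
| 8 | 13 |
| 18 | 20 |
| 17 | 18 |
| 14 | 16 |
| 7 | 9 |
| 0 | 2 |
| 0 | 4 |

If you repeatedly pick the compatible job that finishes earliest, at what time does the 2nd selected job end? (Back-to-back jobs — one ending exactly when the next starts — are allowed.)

9

By end time: (0,2), (0,4), (7,9), (8,13), (14,16), (17,18), (18,19), (18,20).
Pick (0,2); next start ≥ 2 → (7,9); next start ≥ 9 → (14,16); next start ≥ 16 → (17,18); next start ≥ 18 → (18,19).
Selected: (0,2) (7,9) (14,16) (17,18) (18,19)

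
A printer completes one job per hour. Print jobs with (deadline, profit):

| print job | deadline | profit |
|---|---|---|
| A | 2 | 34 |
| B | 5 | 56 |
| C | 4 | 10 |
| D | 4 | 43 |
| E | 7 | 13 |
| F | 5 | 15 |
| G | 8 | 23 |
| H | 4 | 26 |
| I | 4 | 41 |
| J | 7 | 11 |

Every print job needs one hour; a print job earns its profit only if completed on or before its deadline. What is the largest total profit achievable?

By profit: B(d5,56), D(d4,43), I(d4,41), A(d2,34), H(d4,26), G(d8,23), F(d5,15), E(d7,13), J(d7,11), C(d4,10)
B→slot 5; D→slot 4; I→slot 3; A→slot 2; H→slot 1; G→slot 8; F skipped; E→slot 7; J→slot 6; C skipped.
Profit = 26 + 34 + 41 + 43 + 56 + 11 + 13 + 23 = 247

247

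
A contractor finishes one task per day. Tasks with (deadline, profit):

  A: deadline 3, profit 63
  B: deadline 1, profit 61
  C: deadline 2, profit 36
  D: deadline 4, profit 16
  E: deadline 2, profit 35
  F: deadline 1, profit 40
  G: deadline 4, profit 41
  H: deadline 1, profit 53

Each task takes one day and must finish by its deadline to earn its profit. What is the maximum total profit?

Sort by profit descending; place each in the latest free slot ≤ its deadline.
Profit order: A=63 B=61 H=53 G=41 F=40 C=36 E=35 D=16
Assign: A→slot 3, B→slot 1, H skipped, G→slot 4, F skipped, C→slot 2, E skipped, D skipped.
Slots: [1:B] [2:C] [3:A] [4:G]
Profit = 61 + 36 + 63 + 41 = 201

201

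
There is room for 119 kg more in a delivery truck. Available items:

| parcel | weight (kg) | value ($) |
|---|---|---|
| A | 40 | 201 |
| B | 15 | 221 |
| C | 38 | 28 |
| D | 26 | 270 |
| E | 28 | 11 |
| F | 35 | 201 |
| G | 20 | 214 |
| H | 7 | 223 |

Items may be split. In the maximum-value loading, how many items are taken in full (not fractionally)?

Sort by value per unit weight and fill in that order.
Ratios (sorted): H 31.86, B 14.73, G 10.70, D 10.38, F 5.74, A 5.03, C 0.74, E 0.39
take H (7 @ 223); take B (15 @ 221); take G (20 @ 214); take D (26 @ 270); take F (35 @ 201); take 16/40 of A → 80.40. Capacity used 119/119.
5 item(s) taken whole; one partial (take 16/40 of A).

5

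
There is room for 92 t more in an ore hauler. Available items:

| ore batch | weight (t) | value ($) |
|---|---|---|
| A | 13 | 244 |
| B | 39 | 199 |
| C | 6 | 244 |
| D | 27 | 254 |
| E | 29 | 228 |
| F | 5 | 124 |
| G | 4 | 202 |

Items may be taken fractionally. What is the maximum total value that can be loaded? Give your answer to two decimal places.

1336.82

Greedy by value/weight ratio, highest first.
Ratios (sorted): G 50.50, C 40.67, F 24.80, A 18.77, D 9.41, E 7.86, B 5.10
take G (4 @ 202); take C (6 @ 244); take F (5 @ 124); take A (13 @ 244); take D (27 @ 254); take E (29 @ 228); take 8/39 of B → 40.82. Capacity used 92/92.
Total value = 1336.82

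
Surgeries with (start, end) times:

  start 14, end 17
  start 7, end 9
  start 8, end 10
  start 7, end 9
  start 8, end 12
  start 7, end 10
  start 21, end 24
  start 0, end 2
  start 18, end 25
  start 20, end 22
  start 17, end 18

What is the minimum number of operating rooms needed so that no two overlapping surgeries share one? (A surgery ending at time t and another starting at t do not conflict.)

The answer is the maximum number of intervals overlapping at any instant.
starts: [0, 7, 7, 7, 8, 8, 14, 17, 18, 20, 21]
ends:   [2, 9, 9, 10, 10, 12, 17, 18, 22, 24, 25]
s0→1 e2→0 s7→1 s7→2 s7→3 s8→4 s8→5  — peak 5.

5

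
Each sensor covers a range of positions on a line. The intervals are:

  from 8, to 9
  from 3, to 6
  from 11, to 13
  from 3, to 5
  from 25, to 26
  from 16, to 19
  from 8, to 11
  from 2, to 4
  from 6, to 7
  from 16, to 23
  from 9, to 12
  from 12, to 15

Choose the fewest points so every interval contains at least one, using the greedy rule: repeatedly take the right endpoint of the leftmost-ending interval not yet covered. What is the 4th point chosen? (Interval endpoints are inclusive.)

Sort by right endpoint; whenever an interval is uncovered, place a point at its right end.
Sorted: [2,4] [3,5] [3,6] [6,7] [8,9] [8,11] [9,12] [11,13] [12,15] [16,19] [16,23] [25,26]
{[2,4],[3,5],[3,6]} hit by 4; {[6,7]} hit by 7; {[8,9],[8,11],[9,12]} hit by 9; {[11,13],[12,15]} hit by 13; {[16,19],[16,23]} hit by 19; {[25,26]} hit by 26.
Points: 4, 7, 9, 13, 19, 26 (6 total).

13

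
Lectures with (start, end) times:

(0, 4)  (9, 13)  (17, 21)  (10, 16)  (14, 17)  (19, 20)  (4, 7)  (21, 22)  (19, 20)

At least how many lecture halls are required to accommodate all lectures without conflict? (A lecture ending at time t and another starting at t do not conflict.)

3

The answer is the maximum number of intervals overlapping at any instant.
Events (time:±→running): 0:+→1 4:-→0 4:+→1 7:-→0 9:+→1 10:+→2 13:-→1 14:+→2 16:-→1 17:-→0 17:+→1 19:+→2 19:+→3 … peak 3.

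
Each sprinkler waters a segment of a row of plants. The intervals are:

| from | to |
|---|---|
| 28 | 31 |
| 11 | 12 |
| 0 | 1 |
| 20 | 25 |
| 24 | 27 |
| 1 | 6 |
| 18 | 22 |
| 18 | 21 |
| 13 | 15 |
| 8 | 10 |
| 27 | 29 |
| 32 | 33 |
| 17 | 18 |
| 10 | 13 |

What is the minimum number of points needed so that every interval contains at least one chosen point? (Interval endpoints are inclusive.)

Sorted: [0,1] [1,6] [8,10] [11,12] [10,13] [13,15] [17,18] [18,21] [18,22] [20,25] [24,27] [27,29] [28,31] [32,33]
{[0,1],[1,6]} hit by 1; {[8,10]} hit by 10; {[11,12],[10,13]} hit by 12; {[13,15]} hit by 15; {[17,18],[18,21],[18,22]} hit by 18; {[20,25],[24,27]} hit by 25; {[27,29],[28,31]} hit by 29; {[32,33]} hit by 33.
Points: 1, 10, 12, 15, 18, 25, 29, 33 (8 total).

8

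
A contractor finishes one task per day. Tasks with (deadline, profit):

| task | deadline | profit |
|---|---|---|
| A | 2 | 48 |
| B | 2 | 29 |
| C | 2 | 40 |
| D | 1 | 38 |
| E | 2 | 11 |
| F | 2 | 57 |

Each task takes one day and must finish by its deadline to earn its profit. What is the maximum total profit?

Sort by profit descending; place each in the latest free slot ≤ its deadline.
By profit: F(d2,57), A(d2,48), C(d2,40), D(d1,38), B(d2,29), E(d2,11)
F→slot 2; A→slot 1; C skipped; D skipped; B skipped; E skipped.
Profit = 48 + 57 = 105

105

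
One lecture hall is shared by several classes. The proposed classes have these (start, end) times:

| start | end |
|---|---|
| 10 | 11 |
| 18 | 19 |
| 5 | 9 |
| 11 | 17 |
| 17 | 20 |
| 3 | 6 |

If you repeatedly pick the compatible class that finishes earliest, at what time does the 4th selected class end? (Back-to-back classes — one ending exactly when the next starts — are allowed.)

19

Sorted by end: (3,6)  (5,9)  (10,11)  (11,17)  (18,19)  (17,20)
take (3,6); take (10,11); take (11,17); take (18,19).
Selected: (3,6) (10,11) (11,17) (18,19)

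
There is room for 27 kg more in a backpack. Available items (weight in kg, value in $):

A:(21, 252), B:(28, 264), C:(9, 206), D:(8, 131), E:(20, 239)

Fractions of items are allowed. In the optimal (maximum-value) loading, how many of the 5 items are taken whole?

2

Greedy by value/weight ratio, highest first.
Ratios (sorted): C 22.89, D 16.38, A 12.00, E 11.95, B 9.43
take C (9 @ 206); take D (8 @ 131); take 10/21 of A → 120.00. Capacity used 27/27.
2 item(s) taken whole; one partial (take 10/21 of A).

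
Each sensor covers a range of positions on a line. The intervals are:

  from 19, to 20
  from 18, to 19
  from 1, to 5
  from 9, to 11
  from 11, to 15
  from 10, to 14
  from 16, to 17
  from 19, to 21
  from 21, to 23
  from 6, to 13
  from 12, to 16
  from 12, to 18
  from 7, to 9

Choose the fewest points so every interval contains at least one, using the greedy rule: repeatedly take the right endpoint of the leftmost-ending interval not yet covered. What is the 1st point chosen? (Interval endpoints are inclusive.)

5

By right end: [1,5]  [7,9]  [9,11]  [6,13]  [10,14]  [11,15]  [12,16]  [16,17]  [12,18]  [18,19]  [19,20]  [19,21]  [21,23]
[1,5] uncovered → point at 5; [7,9] uncovered → point at 9; [10,14] uncovered → point at 14; [16,17] uncovered → point at 17; [18,19] uncovered → point at 19; [21,23] uncovered → point at 23.
Points: 5, 9, 14, 17, 19, 23 (6 total).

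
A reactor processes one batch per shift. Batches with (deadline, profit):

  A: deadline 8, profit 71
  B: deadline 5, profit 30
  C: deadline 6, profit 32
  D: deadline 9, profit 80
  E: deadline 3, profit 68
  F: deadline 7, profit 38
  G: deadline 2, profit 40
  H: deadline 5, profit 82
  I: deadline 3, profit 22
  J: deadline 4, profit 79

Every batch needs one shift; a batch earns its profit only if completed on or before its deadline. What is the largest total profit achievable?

Sort by profit descending; place each in the latest free slot ≤ its deadline.
By profit: H(d5,82), D(d9,80), J(d4,79), A(d8,71), E(d3,68), G(d2,40), F(d7,38), C(d6,32), B(d5,30), I(d3,22)
H→slot 5; D→slot 9; J→slot 4; A→slot 8; E→slot 3; G→slot 2; F→slot 7; C→slot 6; B→slot 1; I skipped.
Profit = 30 + 40 + 68 + 79 + 82 + 32 + 38 + 71 + 80 = 520

520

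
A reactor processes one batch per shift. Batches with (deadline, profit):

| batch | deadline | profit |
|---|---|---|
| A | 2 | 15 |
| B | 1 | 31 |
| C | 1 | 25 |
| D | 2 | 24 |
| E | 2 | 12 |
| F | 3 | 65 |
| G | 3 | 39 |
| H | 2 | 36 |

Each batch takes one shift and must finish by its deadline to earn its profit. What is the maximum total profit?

140

Sort by profit descending; place each in the latest free slot ≤ its deadline.
Profit order: F=65 G=39 H=36 B=31 C=25 D=24 A=15 E=12
Assign: F→slot 3, G→slot 2, H→slot 1, B skipped, C skipped, D skipped, A skipped, E skipped.
Slots: [1:H] [2:G] [3:F]
Profit = 36 + 39 + 65 = 140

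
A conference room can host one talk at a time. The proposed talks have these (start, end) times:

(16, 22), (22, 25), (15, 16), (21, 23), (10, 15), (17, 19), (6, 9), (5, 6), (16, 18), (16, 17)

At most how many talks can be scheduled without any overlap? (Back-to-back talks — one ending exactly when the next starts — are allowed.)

Greedy by earliest finish: after sorting by end time, pick each interval compatible with the last pick.
Sorted by end: (5,6)  (6,9)  (10,15)  (15,16)  (16,17)  (16,18)  (17,19)  (16,22)  (21,23)  (22,25)
take (5,6); take (6,9); take (10,15); take (15,16); take (16,17); take (17,19); take (21,23).
Selected 7 talks.

7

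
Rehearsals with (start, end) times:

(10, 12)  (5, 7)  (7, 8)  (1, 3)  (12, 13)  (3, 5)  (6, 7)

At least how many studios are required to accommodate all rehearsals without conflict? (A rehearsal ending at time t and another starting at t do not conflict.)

Events (time:±→running): 1:+→1 3:-→0 3:+→1 5:-→0 5:+→1 6:+→2 … peak 2.

2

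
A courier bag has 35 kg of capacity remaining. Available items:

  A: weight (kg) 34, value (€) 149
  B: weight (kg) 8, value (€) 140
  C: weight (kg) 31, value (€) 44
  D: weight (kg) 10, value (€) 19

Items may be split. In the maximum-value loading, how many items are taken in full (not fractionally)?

Ratios (sorted): B 17.50, A 4.38, D 1.90, C 1.42
take B (8 @ 140); take 27/34 of A → 118.32. Capacity used 35/35.
1 item(s) taken whole; one partial (take 27/34 of A).

1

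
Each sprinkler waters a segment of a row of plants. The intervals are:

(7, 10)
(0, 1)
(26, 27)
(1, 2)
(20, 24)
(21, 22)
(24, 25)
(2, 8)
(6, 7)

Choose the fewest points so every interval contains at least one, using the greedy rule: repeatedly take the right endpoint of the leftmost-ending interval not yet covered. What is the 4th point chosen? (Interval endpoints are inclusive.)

Sorted: [0,1] [1,2] [6,7] [2,8] [7,10] [21,22] [20,24] [24,25] [26,27]
{[0,1],[1,2]} hit by 1; {[6,7],[2,8],[7,10]} hit by 7; {[21,22],[20,24]} hit by 22; {[24,25]} hit by 25; {[26,27]} hit by 27.
Points: 1, 7, 22, 25, 27 (5 total).

25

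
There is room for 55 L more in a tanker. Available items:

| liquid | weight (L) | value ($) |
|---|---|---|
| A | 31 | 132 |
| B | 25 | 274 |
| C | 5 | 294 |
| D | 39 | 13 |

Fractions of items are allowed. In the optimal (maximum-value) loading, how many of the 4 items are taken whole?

Ratios (sorted): C 58.80, B 10.96, A 4.26, D 0.33
take C (5 @ 294); take B (25 @ 274); take 25/31 of A → 106.45. Capacity used 55/55.
2 item(s) taken whole; one partial (take 25/31 of A).

2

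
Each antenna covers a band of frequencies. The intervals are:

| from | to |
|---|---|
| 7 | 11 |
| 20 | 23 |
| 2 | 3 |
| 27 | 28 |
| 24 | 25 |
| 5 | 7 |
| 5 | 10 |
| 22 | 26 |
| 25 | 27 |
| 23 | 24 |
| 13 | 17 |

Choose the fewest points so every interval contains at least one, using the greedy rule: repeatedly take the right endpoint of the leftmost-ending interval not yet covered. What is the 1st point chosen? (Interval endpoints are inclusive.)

3

Sorted: [2,3] [5,7] [5,10] [7,11] [13,17] [20,23] [23,24] [24,25] [22,26] [25,27] [27,28]
{[2,3]} hit by 3; {[5,7],[5,10],[7,11]} hit by 7; {[13,17]} hit by 17; {[20,23],[23,24]} hit by 23; {[24,25],[22,26],[25,27]} hit by 25; {[27,28]} hit by 28.
Points: 3, 7, 17, 23, 25, 28 (6 total).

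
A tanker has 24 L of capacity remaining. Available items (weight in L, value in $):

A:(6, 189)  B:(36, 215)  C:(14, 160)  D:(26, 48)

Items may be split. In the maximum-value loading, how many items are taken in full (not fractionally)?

Order: A (189/6=31.50) > C (160/14=11.43) > B (215/36=5.97) > D (48/26=1.85)
Fill: take A (6 @ 189) → take C (14 @ 160) → take 4/36 of B → 23.89; 24/24 used.
2 item(s) taken whole; one partial (take 4/36 of B).

2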